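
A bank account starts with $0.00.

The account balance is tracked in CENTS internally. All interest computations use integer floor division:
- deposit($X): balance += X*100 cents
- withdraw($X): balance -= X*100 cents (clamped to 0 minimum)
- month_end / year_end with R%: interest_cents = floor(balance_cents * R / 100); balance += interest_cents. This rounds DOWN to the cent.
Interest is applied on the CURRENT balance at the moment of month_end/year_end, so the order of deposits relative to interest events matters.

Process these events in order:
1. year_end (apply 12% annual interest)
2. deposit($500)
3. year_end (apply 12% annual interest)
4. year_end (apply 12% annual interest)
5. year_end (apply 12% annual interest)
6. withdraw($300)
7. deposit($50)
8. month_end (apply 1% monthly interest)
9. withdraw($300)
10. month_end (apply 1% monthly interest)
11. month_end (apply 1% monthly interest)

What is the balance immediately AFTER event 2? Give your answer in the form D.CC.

After 1 (year_end (apply 12% annual interest)): balance=$0.00 total_interest=$0.00
After 2 (deposit($500)): balance=$500.00 total_interest=$0.00

Answer: 500.00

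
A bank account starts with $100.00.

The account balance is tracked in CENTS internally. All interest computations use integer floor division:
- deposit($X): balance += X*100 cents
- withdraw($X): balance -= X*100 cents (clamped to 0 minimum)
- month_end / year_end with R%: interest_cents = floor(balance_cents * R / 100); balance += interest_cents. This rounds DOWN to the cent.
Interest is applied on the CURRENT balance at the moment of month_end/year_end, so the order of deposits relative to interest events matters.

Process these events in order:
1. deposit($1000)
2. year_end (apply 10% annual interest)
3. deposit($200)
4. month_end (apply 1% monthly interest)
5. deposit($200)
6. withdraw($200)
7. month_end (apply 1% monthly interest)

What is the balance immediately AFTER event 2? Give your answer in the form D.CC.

After 1 (deposit($1000)): balance=$1100.00 total_interest=$0.00
After 2 (year_end (apply 10% annual interest)): balance=$1210.00 total_interest=$110.00

Answer: 1210.00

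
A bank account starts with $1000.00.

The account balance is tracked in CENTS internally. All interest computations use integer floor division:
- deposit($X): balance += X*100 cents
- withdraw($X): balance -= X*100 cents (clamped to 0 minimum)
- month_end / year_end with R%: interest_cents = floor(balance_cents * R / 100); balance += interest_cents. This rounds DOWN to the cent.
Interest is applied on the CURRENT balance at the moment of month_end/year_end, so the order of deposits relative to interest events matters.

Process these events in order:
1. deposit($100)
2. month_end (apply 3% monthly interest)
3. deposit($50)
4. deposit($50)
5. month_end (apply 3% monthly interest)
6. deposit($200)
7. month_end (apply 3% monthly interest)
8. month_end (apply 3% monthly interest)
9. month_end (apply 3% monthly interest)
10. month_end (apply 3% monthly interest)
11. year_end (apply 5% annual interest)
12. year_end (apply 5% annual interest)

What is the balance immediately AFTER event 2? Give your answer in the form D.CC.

After 1 (deposit($100)): balance=$1100.00 total_interest=$0.00
After 2 (month_end (apply 3% monthly interest)): balance=$1133.00 total_interest=$33.00

Answer: 1133.00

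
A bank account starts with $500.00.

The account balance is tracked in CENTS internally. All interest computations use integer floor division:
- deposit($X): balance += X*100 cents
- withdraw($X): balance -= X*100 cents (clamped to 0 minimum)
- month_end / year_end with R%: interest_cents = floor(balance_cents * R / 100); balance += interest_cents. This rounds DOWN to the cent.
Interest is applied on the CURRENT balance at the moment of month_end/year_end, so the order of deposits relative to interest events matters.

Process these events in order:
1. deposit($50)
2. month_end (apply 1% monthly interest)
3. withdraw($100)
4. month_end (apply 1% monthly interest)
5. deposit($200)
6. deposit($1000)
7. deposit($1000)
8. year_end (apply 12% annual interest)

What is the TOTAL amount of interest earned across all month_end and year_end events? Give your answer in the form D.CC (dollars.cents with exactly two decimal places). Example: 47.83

After 1 (deposit($50)): balance=$550.00 total_interest=$0.00
After 2 (month_end (apply 1% monthly interest)): balance=$555.50 total_interest=$5.50
After 3 (withdraw($100)): balance=$455.50 total_interest=$5.50
After 4 (month_end (apply 1% monthly interest)): balance=$460.05 total_interest=$10.05
After 5 (deposit($200)): balance=$660.05 total_interest=$10.05
After 6 (deposit($1000)): balance=$1660.05 total_interest=$10.05
After 7 (deposit($1000)): balance=$2660.05 total_interest=$10.05
After 8 (year_end (apply 12% annual interest)): balance=$2979.25 total_interest=$329.25

Answer: 329.25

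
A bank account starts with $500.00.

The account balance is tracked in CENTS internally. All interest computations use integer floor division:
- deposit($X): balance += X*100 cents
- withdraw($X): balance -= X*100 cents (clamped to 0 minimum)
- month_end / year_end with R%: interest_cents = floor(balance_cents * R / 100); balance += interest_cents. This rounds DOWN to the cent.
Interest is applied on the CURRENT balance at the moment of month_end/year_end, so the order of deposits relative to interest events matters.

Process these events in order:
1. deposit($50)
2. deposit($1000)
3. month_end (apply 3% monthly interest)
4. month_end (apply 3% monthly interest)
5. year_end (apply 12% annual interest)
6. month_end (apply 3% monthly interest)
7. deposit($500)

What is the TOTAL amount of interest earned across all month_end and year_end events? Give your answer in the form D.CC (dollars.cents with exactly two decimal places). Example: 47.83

After 1 (deposit($50)): balance=$550.00 total_interest=$0.00
After 2 (deposit($1000)): balance=$1550.00 total_interest=$0.00
After 3 (month_end (apply 3% monthly interest)): balance=$1596.50 total_interest=$46.50
After 4 (month_end (apply 3% monthly interest)): balance=$1644.39 total_interest=$94.39
After 5 (year_end (apply 12% annual interest)): balance=$1841.71 total_interest=$291.71
After 6 (month_end (apply 3% monthly interest)): balance=$1896.96 total_interest=$346.96
After 7 (deposit($500)): balance=$2396.96 total_interest=$346.96

Answer: 346.96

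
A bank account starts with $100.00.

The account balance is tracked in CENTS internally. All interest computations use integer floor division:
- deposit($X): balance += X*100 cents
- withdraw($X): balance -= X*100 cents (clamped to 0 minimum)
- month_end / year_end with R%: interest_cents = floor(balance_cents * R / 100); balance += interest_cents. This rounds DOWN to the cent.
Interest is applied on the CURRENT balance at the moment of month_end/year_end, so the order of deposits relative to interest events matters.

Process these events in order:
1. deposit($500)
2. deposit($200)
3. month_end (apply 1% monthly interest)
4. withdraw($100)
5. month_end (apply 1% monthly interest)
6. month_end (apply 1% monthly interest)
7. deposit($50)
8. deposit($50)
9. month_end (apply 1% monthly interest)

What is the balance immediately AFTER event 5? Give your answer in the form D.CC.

After 1 (deposit($500)): balance=$600.00 total_interest=$0.00
After 2 (deposit($200)): balance=$800.00 total_interest=$0.00
After 3 (month_end (apply 1% monthly interest)): balance=$808.00 total_interest=$8.00
After 4 (withdraw($100)): balance=$708.00 total_interest=$8.00
After 5 (month_end (apply 1% monthly interest)): balance=$715.08 total_interest=$15.08

Answer: 715.08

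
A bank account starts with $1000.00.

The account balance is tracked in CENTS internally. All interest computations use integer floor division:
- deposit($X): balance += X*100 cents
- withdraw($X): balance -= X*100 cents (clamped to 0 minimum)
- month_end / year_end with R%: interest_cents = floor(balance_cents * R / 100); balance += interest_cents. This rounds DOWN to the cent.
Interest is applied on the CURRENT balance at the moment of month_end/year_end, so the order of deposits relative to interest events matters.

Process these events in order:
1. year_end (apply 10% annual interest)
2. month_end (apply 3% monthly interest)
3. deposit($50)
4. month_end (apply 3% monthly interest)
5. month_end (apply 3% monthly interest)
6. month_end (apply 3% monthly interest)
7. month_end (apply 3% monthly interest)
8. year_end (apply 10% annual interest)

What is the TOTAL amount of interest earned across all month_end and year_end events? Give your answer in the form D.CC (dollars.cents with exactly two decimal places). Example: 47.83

After 1 (year_end (apply 10% annual interest)): balance=$1100.00 total_interest=$100.00
After 2 (month_end (apply 3% monthly interest)): balance=$1133.00 total_interest=$133.00
After 3 (deposit($50)): balance=$1183.00 total_interest=$133.00
After 4 (month_end (apply 3% monthly interest)): balance=$1218.49 total_interest=$168.49
After 5 (month_end (apply 3% monthly interest)): balance=$1255.04 total_interest=$205.04
After 6 (month_end (apply 3% monthly interest)): balance=$1292.69 total_interest=$242.69
After 7 (month_end (apply 3% monthly interest)): balance=$1331.47 total_interest=$281.47
After 8 (year_end (apply 10% annual interest)): balance=$1464.61 total_interest=$414.61

Answer: 414.61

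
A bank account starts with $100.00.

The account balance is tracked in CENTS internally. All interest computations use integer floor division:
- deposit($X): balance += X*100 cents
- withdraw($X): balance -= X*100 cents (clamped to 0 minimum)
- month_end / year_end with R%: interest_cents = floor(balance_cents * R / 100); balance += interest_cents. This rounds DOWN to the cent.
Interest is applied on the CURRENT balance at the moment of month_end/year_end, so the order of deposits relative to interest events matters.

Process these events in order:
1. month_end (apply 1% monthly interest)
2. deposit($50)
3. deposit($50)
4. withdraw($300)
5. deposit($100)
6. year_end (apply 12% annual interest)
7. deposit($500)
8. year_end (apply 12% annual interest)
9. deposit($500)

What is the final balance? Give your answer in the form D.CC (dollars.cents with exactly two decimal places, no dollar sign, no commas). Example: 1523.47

Answer: 1185.44

Derivation:
After 1 (month_end (apply 1% monthly interest)): balance=$101.00 total_interest=$1.00
After 2 (deposit($50)): balance=$151.00 total_interest=$1.00
After 3 (deposit($50)): balance=$201.00 total_interest=$1.00
After 4 (withdraw($300)): balance=$0.00 total_interest=$1.00
After 5 (deposit($100)): balance=$100.00 total_interest=$1.00
After 6 (year_end (apply 12% annual interest)): balance=$112.00 total_interest=$13.00
After 7 (deposit($500)): balance=$612.00 total_interest=$13.00
After 8 (year_end (apply 12% annual interest)): balance=$685.44 total_interest=$86.44
After 9 (deposit($500)): balance=$1185.44 total_interest=$86.44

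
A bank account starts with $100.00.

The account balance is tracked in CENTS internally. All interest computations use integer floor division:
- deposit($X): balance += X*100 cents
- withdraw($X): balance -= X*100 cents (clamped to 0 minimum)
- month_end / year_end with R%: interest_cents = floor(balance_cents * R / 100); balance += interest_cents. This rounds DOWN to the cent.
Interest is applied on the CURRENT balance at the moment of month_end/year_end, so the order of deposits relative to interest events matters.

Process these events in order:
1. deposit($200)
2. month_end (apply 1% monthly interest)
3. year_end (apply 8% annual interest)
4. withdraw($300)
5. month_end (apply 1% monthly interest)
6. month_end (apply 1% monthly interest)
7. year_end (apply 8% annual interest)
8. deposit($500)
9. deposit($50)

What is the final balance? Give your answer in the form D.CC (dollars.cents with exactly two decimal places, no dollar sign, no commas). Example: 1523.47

Answer: 580.00

Derivation:
After 1 (deposit($200)): balance=$300.00 total_interest=$0.00
After 2 (month_end (apply 1% monthly interest)): balance=$303.00 total_interest=$3.00
After 3 (year_end (apply 8% annual interest)): balance=$327.24 total_interest=$27.24
After 4 (withdraw($300)): balance=$27.24 total_interest=$27.24
After 5 (month_end (apply 1% monthly interest)): balance=$27.51 total_interest=$27.51
After 6 (month_end (apply 1% monthly interest)): balance=$27.78 total_interest=$27.78
After 7 (year_end (apply 8% annual interest)): balance=$30.00 total_interest=$30.00
After 8 (deposit($500)): balance=$530.00 total_interest=$30.00
After 9 (deposit($50)): balance=$580.00 total_interest=$30.00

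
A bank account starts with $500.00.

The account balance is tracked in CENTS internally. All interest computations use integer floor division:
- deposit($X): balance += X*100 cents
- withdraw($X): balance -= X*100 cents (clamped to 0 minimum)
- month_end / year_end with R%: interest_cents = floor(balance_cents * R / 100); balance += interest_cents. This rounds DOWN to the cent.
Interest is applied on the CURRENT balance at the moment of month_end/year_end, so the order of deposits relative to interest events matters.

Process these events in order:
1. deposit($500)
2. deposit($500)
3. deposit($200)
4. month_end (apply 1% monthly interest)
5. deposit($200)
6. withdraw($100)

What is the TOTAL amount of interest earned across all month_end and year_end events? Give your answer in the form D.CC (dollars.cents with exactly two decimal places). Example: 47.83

After 1 (deposit($500)): balance=$1000.00 total_interest=$0.00
After 2 (deposit($500)): balance=$1500.00 total_interest=$0.00
After 3 (deposit($200)): balance=$1700.00 total_interest=$0.00
After 4 (month_end (apply 1% monthly interest)): balance=$1717.00 total_interest=$17.00
After 5 (deposit($200)): balance=$1917.00 total_interest=$17.00
After 6 (withdraw($100)): balance=$1817.00 total_interest=$17.00

Answer: 17.00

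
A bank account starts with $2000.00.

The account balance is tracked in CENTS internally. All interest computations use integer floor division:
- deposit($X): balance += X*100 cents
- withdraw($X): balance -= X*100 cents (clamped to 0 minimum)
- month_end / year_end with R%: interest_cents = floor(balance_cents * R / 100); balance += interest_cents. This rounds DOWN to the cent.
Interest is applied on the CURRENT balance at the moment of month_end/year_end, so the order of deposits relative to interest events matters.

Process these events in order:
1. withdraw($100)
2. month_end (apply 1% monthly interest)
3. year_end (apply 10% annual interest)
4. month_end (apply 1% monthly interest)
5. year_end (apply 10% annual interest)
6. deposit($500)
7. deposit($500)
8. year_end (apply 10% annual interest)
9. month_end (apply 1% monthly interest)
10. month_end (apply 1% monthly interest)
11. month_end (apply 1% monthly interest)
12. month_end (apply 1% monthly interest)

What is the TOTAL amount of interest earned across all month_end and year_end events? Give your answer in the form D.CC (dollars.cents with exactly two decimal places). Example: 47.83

Answer: 929.11

Derivation:
After 1 (withdraw($100)): balance=$1900.00 total_interest=$0.00
After 2 (month_end (apply 1% monthly interest)): balance=$1919.00 total_interest=$19.00
After 3 (year_end (apply 10% annual interest)): balance=$2110.90 total_interest=$210.90
After 4 (month_end (apply 1% monthly interest)): balance=$2132.00 total_interest=$232.00
After 5 (year_end (apply 10% annual interest)): balance=$2345.20 total_interest=$445.20
After 6 (deposit($500)): balance=$2845.20 total_interest=$445.20
After 7 (deposit($500)): balance=$3345.20 total_interest=$445.20
After 8 (year_end (apply 10% annual interest)): balance=$3679.72 total_interest=$779.72
After 9 (month_end (apply 1% monthly interest)): balance=$3716.51 total_interest=$816.51
After 10 (month_end (apply 1% monthly interest)): balance=$3753.67 total_interest=$853.67
After 11 (month_end (apply 1% monthly interest)): balance=$3791.20 total_interest=$891.20
After 12 (month_end (apply 1% monthly interest)): balance=$3829.11 total_interest=$929.11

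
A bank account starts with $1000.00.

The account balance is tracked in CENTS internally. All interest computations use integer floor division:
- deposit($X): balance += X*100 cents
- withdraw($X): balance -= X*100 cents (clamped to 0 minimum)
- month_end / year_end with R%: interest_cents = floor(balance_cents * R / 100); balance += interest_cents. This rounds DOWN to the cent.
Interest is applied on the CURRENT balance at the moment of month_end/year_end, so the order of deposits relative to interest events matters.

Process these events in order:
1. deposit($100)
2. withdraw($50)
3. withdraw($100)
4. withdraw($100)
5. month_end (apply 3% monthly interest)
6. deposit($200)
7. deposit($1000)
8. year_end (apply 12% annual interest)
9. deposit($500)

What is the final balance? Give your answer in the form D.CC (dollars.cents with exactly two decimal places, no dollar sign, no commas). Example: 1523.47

After 1 (deposit($100)): balance=$1100.00 total_interest=$0.00
After 2 (withdraw($50)): balance=$1050.00 total_interest=$0.00
After 3 (withdraw($100)): balance=$950.00 total_interest=$0.00
After 4 (withdraw($100)): balance=$850.00 total_interest=$0.00
After 5 (month_end (apply 3% monthly interest)): balance=$875.50 total_interest=$25.50
After 6 (deposit($200)): balance=$1075.50 total_interest=$25.50
After 7 (deposit($1000)): balance=$2075.50 total_interest=$25.50
After 8 (year_end (apply 12% annual interest)): balance=$2324.56 total_interest=$274.56
After 9 (deposit($500)): balance=$2824.56 total_interest=$274.56

Answer: 2824.56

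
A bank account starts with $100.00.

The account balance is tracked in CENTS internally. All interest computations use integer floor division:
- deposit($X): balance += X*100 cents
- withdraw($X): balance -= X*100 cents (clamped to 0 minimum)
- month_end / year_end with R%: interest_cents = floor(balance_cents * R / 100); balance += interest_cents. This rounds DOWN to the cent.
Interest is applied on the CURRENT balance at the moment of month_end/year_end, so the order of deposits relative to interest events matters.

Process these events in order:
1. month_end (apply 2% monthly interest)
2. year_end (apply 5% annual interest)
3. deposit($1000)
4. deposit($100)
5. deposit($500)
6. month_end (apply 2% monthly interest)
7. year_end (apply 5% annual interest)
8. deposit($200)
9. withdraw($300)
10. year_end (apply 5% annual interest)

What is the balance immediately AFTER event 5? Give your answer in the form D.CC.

Answer: 1707.10

Derivation:
After 1 (month_end (apply 2% monthly interest)): balance=$102.00 total_interest=$2.00
After 2 (year_end (apply 5% annual interest)): balance=$107.10 total_interest=$7.10
After 3 (deposit($1000)): balance=$1107.10 total_interest=$7.10
After 4 (deposit($100)): balance=$1207.10 total_interest=$7.10
After 5 (deposit($500)): balance=$1707.10 total_interest=$7.10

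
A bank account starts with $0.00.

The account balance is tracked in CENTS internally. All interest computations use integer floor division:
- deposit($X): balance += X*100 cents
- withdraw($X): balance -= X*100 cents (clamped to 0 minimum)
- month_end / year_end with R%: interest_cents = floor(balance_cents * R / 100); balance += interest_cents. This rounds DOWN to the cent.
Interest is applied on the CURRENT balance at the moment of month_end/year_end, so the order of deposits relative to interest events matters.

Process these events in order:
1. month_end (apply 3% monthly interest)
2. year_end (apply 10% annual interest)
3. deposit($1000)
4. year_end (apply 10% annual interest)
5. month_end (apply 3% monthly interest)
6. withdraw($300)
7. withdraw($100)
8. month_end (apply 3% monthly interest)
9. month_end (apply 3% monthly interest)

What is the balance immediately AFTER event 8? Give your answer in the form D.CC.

After 1 (month_end (apply 3% monthly interest)): balance=$0.00 total_interest=$0.00
After 2 (year_end (apply 10% annual interest)): balance=$0.00 total_interest=$0.00
After 3 (deposit($1000)): balance=$1000.00 total_interest=$0.00
After 4 (year_end (apply 10% annual interest)): balance=$1100.00 total_interest=$100.00
After 5 (month_end (apply 3% monthly interest)): balance=$1133.00 total_interest=$133.00
After 6 (withdraw($300)): balance=$833.00 total_interest=$133.00
After 7 (withdraw($100)): balance=$733.00 total_interest=$133.00
After 8 (month_end (apply 3% monthly interest)): balance=$754.99 total_interest=$154.99

Answer: 754.99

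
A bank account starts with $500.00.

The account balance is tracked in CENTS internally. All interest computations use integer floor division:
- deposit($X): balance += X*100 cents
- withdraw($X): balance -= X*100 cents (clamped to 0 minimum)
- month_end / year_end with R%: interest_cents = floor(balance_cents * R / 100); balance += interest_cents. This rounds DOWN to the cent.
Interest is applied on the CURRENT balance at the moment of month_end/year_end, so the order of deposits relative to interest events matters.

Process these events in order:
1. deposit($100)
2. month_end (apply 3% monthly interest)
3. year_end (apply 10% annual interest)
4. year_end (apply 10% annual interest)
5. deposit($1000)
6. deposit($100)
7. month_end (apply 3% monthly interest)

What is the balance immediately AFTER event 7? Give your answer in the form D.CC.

After 1 (deposit($100)): balance=$600.00 total_interest=$0.00
After 2 (month_end (apply 3% monthly interest)): balance=$618.00 total_interest=$18.00
After 3 (year_end (apply 10% annual interest)): balance=$679.80 total_interest=$79.80
After 4 (year_end (apply 10% annual interest)): balance=$747.78 total_interest=$147.78
After 5 (deposit($1000)): balance=$1747.78 total_interest=$147.78
After 6 (deposit($100)): balance=$1847.78 total_interest=$147.78
After 7 (month_end (apply 3% monthly interest)): balance=$1903.21 total_interest=$203.21

Answer: 1903.21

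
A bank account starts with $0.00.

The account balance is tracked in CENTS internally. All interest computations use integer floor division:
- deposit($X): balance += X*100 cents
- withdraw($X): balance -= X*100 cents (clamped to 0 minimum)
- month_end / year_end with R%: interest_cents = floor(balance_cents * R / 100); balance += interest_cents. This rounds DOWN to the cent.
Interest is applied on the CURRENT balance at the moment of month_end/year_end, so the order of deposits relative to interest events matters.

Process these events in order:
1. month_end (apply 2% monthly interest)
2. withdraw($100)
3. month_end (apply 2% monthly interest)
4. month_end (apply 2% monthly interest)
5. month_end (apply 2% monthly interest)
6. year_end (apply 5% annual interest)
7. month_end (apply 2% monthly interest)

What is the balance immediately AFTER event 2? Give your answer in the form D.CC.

Answer: 0.00

Derivation:
After 1 (month_end (apply 2% monthly interest)): balance=$0.00 total_interest=$0.00
After 2 (withdraw($100)): balance=$0.00 total_interest=$0.00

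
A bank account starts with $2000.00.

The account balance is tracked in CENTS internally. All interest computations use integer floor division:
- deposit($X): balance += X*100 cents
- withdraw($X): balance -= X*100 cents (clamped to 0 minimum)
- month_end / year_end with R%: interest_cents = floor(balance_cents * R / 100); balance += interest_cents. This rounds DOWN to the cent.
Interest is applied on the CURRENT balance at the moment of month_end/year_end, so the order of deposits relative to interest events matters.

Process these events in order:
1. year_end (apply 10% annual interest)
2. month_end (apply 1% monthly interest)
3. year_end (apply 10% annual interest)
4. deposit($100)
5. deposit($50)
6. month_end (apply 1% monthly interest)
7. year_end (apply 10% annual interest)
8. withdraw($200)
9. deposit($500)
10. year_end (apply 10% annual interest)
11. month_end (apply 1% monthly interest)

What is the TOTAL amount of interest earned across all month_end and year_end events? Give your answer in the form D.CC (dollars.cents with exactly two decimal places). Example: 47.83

Answer: 1085.36

Derivation:
After 1 (year_end (apply 10% annual interest)): balance=$2200.00 total_interest=$200.00
After 2 (month_end (apply 1% monthly interest)): balance=$2222.00 total_interest=$222.00
After 3 (year_end (apply 10% annual interest)): balance=$2444.20 total_interest=$444.20
After 4 (deposit($100)): balance=$2544.20 total_interest=$444.20
After 5 (deposit($50)): balance=$2594.20 total_interest=$444.20
After 6 (month_end (apply 1% monthly interest)): balance=$2620.14 total_interest=$470.14
After 7 (year_end (apply 10% annual interest)): balance=$2882.15 total_interest=$732.15
After 8 (withdraw($200)): balance=$2682.15 total_interest=$732.15
After 9 (deposit($500)): balance=$3182.15 total_interest=$732.15
After 10 (year_end (apply 10% annual interest)): balance=$3500.36 total_interest=$1050.36
After 11 (month_end (apply 1% monthly interest)): balance=$3535.36 total_interest=$1085.36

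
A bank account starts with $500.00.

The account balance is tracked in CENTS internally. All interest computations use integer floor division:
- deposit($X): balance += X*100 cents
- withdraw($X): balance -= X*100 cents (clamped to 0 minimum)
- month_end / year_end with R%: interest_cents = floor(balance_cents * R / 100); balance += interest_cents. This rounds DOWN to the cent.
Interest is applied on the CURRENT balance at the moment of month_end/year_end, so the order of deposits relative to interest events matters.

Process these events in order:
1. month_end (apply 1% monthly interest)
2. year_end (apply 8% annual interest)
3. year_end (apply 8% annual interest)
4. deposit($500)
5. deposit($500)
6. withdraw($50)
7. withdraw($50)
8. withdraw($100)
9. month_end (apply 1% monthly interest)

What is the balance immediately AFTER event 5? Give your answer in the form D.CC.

Answer: 1589.03

Derivation:
After 1 (month_end (apply 1% monthly interest)): balance=$505.00 total_interest=$5.00
After 2 (year_end (apply 8% annual interest)): balance=$545.40 total_interest=$45.40
After 3 (year_end (apply 8% annual interest)): balance=$589.03 total_interest=$89.03
After 4 (deposit($500)): balance=$1089.03 total_interest=$89.03
After 5 (deposit($500)): balance=$1589.03 total_interest=$89.03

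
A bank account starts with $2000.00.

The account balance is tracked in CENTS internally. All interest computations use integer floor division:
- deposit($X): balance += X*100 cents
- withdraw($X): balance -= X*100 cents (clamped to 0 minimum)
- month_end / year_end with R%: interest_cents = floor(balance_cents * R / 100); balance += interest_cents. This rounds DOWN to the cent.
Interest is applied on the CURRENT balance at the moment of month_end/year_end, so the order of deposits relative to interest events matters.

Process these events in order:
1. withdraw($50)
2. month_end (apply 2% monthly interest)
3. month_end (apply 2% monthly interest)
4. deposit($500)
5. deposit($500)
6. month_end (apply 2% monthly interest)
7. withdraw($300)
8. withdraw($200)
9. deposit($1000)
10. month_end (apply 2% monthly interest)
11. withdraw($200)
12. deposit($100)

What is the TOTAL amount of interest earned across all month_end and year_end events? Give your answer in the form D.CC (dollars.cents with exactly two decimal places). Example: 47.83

After 1 (withdraw($50)): balance=$1950.00 total_interest=$0.00
After 2 (month_end (apply 2% monthly interest)): balance=$1989.00 total_interest=$39.00
After 3 (month_end (apply 2% monthly interest)): balance=$2028.78 total_interest=$78.78
After 4 (deposit($500)): balance=$2528.78 total_interest=$78.78
After 5 (deposit($500)): balance=$3028.78 total_interest=$78.78
After 6 (month_end (apply 2% monthly interest)): balance=$3089.35 total_interest=$139.35
After 7 (withdraw($300)): balance=$2789.35 total_interest=$139.35
After 8 (withdraw($200)): balance=$2589.35 total_interest=$139.35
After 9 (deposit($1000)): balance=$3589.35 total_interest=$139.35
After 10 (month_end (apply 2% monthly interest)): balance=$3661.13 total_interest=$211.13
After 11 (withdraw($200)): balance=$3461.13 total_interest=$211.13
After 12 (deposit($100)): balance=$3561.13 total_interest=$211.13

Answer: 211.13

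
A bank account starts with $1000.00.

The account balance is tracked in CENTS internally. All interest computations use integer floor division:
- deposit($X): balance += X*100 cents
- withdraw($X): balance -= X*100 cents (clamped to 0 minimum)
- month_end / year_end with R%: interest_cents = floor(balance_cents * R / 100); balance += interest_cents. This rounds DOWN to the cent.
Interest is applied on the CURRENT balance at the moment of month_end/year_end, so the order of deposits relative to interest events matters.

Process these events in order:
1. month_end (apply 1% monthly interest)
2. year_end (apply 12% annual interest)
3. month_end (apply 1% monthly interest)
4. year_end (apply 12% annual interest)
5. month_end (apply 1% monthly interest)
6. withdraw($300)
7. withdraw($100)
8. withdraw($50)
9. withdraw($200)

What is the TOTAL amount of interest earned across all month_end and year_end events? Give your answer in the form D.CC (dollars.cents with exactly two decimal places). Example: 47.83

After 1 (month_end (apply 1% monthly interest)): balance=$1010.00 total_interest=$10.00
After 2 (year_end (apply 12% annual interest)): balance=$1131.20 total_interest=$131.20
After 3 (month_end (apply 1% monthly interest)): balance=$1142.51 total_interest=$142.51
After 4 (year_end (apply 12% annual interest)): balance=$1279.61 total_interest=$279.61
After 5 (month_end (apply 1% monthly interest)): balance=$1292.40 total_interest=$292.40
After 6 (withdraw($300)): balance=$992.40 total_interest=$292.40
After 7 (withdraw($100)): balance=$892.40 total_interest=$292.40
After 8 (withdraw($50)): balance=$842.40 total_interest=$292.40
After 9 (withdraw($200)): balance=$642.40 total_interest=$292.40

Answer: 292.40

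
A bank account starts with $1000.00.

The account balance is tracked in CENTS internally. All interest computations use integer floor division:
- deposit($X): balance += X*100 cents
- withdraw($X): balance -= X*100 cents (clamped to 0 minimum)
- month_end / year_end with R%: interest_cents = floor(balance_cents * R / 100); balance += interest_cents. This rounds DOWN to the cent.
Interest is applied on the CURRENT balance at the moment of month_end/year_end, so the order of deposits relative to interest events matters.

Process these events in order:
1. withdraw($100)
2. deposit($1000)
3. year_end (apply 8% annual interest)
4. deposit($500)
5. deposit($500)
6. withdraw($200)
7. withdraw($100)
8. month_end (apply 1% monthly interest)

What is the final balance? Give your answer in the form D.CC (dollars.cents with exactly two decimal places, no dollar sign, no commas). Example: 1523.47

After 1 (withdraw($100)): balance=$900.00 total_interest=$0.00
After 2 (deposit($1000)): balance=$1900.00 total_interest=$0.00
After 3 (year_end (apply 8% annual interest)): balance=$2052.00 total_interest=$152.00
After 4 (deposit($500)): balance=$2552.00 total_interest=$152.00
After 5 (deposit($500)): balance=$3052.00 total_interest=$152.00
After 6 (withdraw($200)): balance=$2852.00 total_interest=$152.00
After 7 (withdraw($100)): balance=$2752.00 total_interest=$152.00
After 8 (month_end (apply 1% monthly interest)): balance=$2779.52 total_interest=$179.52

Answer: 2779.52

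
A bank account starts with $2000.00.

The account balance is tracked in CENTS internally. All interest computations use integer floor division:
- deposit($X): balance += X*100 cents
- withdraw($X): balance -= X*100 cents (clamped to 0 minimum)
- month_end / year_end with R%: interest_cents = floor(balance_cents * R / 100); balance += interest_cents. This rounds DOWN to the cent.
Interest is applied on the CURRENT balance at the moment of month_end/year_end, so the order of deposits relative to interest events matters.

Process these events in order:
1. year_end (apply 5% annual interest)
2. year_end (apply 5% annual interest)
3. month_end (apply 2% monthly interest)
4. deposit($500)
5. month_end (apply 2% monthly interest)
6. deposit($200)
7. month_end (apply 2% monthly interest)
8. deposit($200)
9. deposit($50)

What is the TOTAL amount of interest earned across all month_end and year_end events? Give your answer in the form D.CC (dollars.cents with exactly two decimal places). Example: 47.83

After 1 (year_end (apply 5% annual interest)): balance=$2100.00 total_interest=$100.00
After 2 (year_end (apply 5% annual interest)): balance=$2205.00 total_interest=$205.00
After 3 (month_end (apply 2% monthly interest)): balance=$2249.10 total_interest=$249.10
After 4 (deposit($500)): balance=$2749.10 total_interest=$249.10
After 5 (month_end (apply 2% monthly interest)): balance=$2804.08 total_interest=$304.08
After 6 (deposit($200)): balance=$3004.08 total_interest=$304.08
After 7 (month_end (apply 2% monthly interest)): balance=$3064.16 total_interest=$364.16
After 8 (deposit($200)): balance=$3264.16 total_interest=$364.16
After 9 (deposit($50)): balance=$3314.16 total_interest=$364.16

Answer: 364.16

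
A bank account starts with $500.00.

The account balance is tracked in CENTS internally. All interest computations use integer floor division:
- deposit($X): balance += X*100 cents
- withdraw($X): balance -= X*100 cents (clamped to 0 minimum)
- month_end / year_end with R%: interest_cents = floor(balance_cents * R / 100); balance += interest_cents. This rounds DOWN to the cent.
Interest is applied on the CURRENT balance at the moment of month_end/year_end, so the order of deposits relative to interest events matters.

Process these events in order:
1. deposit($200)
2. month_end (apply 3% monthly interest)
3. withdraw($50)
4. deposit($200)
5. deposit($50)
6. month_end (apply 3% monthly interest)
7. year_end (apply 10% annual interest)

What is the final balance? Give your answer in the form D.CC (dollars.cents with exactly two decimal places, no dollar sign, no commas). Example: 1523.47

After 1 (deposit($200)): balance=$700.00 total_interest=$0.00
After 2 (month_end (apply 3% monthly interest)): balance=$721.00 total_interest=$21.00
After 3 (withdraw($50)): balance=$671.00 total_interest=$21.00
After 4 (deposit($200)): balance=$871.00 total_interest=$21.00
After 5 (deposit($50)): balance=$921.00 total_interest=$21.00
After 6 (month_end (apply 3% monthly interest)): balance=$948.63 total_interest=$48.63
After 7 (year_end (apply 10% annual interest)): balance=$1043.49 total_interest=$143.49

Answer: 1043.49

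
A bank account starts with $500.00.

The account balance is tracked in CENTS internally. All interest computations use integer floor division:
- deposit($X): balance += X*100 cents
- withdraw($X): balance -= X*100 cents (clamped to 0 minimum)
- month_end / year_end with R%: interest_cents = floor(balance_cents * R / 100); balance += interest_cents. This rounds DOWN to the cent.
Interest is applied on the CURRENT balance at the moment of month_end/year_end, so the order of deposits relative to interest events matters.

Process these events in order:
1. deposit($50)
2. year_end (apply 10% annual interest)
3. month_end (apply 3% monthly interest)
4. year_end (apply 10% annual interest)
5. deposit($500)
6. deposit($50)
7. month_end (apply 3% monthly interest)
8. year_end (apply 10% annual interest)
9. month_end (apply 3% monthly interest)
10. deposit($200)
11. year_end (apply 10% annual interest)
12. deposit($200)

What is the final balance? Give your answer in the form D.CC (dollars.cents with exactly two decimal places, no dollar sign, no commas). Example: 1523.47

Answer: 2005.93

Derivation:
After 1 (deposit($50)): balance=$550.00 total_interest=$0.00
After 2 (year_end (apply 10% annual interest)): balance=$605.00 total_interest=$55.00
After 3 (month_end (apply 3% monthly interest)): balance=$623.15 total_interest=$73.15
After 4 (year_end (apply 10% annual interest)): balance=$685.46 total_interest=$135.46
After 5 (deposit($500)): balance=$1185.46 total_interest=$135.46
After 6 (deposit($50)): balance=$1235.46 total_interest=$135.46
After 7 (month_end (apply 3% monthly interest)): balance=$1272.52 total_interest=$172.52
After 8 (year_end (apply 10% annual interest)): balance=$1399.77 total_interest=$299.77
After 9 (month_end (apply 3% monthly interest)): balance=$1441.76 total_interest=$341.76
After 10 (deposit($200)): balance=$1641.76 total_interest=$341.76
After 11 (year_end (apply 10% annual interest)): balance=$1805.93 total_interest=$505.93
After 12 (deposit($200)): balance=$2005.93 total_interest=$505.93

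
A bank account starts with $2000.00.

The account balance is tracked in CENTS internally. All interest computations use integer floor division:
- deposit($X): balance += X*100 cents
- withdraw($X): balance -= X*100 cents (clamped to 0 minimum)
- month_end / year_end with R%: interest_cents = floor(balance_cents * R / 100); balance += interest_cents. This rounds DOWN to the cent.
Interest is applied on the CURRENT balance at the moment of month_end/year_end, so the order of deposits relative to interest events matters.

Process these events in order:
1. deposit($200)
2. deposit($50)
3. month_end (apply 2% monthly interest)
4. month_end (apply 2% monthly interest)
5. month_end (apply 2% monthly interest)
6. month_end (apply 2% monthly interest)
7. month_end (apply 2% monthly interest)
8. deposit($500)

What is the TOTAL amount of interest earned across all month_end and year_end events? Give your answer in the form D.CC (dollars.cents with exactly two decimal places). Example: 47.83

Answer: 234.16

Derivation:
After 1 (deposit($200)): balance=$2200.00 total_interest=$0.00
After 2 (deposit($50)): balance=$2250.00 total_interest=$0.00
After 3 (month_end (apply 2% monthly interest)): balance=$2295.00 total_interest=$45.00
After 4 (month_end (apply 2% monthly interest)): balance=$2340.90 total_interest=$90.90
After 5 (month_end (apply 2% monthly interest)): balance=$2387.71 total_interest=$137.71
After 6 (month_end (apply 2% monthly interest)): balance=$2435.46 total_interest=$185.46
After 7 (month_end (apply 2% monthly interest)): balance=$2484.16 total_interest=$234.16
After 8 (deposit($500)): balance=$2984.16 total_interest=$234.16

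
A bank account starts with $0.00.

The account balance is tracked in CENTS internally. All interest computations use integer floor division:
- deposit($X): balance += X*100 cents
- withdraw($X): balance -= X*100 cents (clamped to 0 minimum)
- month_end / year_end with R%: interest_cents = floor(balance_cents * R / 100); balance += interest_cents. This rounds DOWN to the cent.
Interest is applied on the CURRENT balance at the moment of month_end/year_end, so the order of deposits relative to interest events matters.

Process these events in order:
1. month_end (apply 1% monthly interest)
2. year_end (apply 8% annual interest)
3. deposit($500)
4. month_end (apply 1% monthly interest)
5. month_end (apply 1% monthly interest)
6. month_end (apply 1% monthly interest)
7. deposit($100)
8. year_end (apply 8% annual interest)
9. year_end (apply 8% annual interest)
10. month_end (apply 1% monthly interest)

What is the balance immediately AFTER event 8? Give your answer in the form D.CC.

After 1 (month_end (apply 1% monthly interest)): balance=$0.00 total_interest=$0.00
After 2 (year_end (apply 8% annual interest)): balance=$0.00 total_interest=$0.00
After 3 (deposit($500)): balance=$500.00 total_interest=$0.00
After 4 (month_end (apply 1% monthly interest)): balance=$505.00 total_interest=$5.00
After 5 (month_end (apply 1% monthly interest)): balance=$510.05 total_interest=$10.05
After 6 (month_end (apply 1% monthly interest)): balance=$515.15 total_interest=$15.15
After 7 (deposit($100)): balance=$615.15 total_interest=$15.15
After 8 (year_end (apply 8% annual interest)): balance=$664.36 total_interest=$64.36

Answer: 664.36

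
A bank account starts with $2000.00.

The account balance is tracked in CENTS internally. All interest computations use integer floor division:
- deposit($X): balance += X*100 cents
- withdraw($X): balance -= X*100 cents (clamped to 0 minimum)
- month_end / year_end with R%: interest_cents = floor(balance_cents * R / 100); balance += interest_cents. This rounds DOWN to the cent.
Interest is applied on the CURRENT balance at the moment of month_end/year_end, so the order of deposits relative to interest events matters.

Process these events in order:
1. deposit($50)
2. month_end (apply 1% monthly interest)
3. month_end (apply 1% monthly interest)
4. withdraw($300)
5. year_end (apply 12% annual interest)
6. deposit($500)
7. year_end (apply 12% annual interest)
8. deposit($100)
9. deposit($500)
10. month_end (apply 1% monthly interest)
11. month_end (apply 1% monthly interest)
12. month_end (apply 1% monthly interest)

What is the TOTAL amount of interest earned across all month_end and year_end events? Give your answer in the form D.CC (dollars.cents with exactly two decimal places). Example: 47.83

Answer: 660.08

Derivation:
After 1 (deposit($50)): balance=$2050.00 total_interest=$0.00
After 2 (month_end (apply 1% monthly interest)): balance=$2070.50 total_interest=$20.50
After 3 (month_end (apply 1% monthly interest)): balance=$2091.20 total_interest=$41.20
After 4 (withdraw($300)): balance=$1791.20 total_interest=$41.20
After 5 (year_end (apply 12% annual interest)): balance=$2006.14 total_interest=$256.14
After 6 (deposit($500)): balance=$2506.14 total_interest=$256.14
After 7 (year_end (apply 12% annual interest)): balance=$2806.87 total_interest=$556.87
After 8 (deposit($100)): balance=$2906.87 total_interest=$556.87
After 9 (deposit($500)): balance=$3406.87 total_interest=$556.87
After 10 (month_end (apply 1% monthly interest)): balance=$3440.93 total_interest=$590.93
After 11 (month_end (apply 1% monthly interest)): balance=$3475.33 total_interest=$625.33
After 12 (month_end (apply 1% monthly interest)): balance=$3510.08 total_interest=$660.08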